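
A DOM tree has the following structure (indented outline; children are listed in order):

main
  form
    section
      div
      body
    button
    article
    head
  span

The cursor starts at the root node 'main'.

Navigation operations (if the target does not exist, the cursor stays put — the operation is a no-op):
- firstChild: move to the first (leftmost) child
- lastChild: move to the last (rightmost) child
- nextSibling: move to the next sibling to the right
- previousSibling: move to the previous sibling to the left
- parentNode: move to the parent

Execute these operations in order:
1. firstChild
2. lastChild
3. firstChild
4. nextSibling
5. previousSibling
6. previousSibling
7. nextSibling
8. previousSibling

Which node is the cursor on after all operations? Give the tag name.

After 1 (firstChild): form
After 2 (lastChild): head
After 3 (firstChild): head (no-op, stayed)
After 4 (nextSibling): head (no-op, stayed)
After 5 (previousSibling): article
After 6 (previousSibling): button
After 7 (nextSibling): article
After 8 (previousSibling): button

Answer: button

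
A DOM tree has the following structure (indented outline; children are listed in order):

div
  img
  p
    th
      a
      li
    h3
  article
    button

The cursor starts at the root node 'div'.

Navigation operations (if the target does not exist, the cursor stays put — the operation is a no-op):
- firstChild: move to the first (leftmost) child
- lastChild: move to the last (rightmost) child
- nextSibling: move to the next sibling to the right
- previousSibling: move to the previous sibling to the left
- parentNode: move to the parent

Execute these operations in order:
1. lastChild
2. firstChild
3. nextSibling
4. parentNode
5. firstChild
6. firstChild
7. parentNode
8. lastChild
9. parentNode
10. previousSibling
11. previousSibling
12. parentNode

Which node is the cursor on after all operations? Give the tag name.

Answer: div

Derivation:
After 1 (lastChild): article
After 2 (firstChild): button
After 3 (nextSibling): button (no-op, stayed)
After 4 (parentNode): article
After 5 (firstChild): button
After 6 (firstChild): button (no-op, stayed)
After 7 (parentNode): article
After 8 (lastChild): button
After 9 (parentNode): article
After 10 (previousSibling): p
After 11 (previousSibling): img
After 12 (parentNode): div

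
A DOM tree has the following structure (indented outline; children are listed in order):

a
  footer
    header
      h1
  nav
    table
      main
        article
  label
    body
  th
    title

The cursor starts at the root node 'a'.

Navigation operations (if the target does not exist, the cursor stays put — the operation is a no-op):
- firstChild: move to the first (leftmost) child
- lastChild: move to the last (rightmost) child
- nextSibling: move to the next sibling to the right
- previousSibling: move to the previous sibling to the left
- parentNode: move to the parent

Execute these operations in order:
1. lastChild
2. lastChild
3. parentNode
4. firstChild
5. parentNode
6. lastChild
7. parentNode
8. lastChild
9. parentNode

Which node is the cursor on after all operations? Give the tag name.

After 1 (lastChild): th
After 2 (lastChild): title
After 3 (parentNode): th
After 4 (firstChild): title
After 5 (parentNode): th
After 6 (lastChild): title
After 7 (parentNode): th
After 8 (lastChild): title
After 9 (parentNode): th

Answer: th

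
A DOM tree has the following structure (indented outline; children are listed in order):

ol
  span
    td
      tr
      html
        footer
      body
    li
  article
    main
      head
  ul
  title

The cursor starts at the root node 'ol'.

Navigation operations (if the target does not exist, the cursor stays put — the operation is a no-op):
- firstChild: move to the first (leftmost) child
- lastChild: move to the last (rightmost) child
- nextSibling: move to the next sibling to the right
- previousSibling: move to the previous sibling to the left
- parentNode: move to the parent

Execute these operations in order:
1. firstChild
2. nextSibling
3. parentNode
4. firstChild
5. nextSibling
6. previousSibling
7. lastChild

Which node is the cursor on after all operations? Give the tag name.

After 1 (firstChild): span
After 2 (nextSibling): article
After 3 (parentNode): ol
After 4 (firstChild): span
After 5 (nextSibling): article
After 6 (previousSibling): span
After 7 (lastChild): li

Answer: li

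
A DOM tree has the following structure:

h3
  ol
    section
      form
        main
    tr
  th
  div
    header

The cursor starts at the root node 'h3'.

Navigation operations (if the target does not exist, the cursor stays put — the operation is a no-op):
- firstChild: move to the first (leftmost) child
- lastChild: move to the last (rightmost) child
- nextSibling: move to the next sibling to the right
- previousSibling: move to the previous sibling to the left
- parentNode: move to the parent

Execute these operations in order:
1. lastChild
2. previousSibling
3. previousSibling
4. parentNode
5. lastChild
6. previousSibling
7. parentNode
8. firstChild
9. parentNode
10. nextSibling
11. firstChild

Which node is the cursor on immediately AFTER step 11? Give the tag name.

Answer: ol

Derivation:
After 1 (lastChild): div
After 2 (previousSibling): th
After 3 (previousSibling): ol
After 4 (parentNode): h3
After 5 (lastChild): div
After 6 (previousSibling): th
After 7 (parentNode): h3
After 8 (firstChild): ol
After 9 (parentNode): h3
After 10 (nextSibling): h3 (no-op, stayed)
After 11 (firstChild): ol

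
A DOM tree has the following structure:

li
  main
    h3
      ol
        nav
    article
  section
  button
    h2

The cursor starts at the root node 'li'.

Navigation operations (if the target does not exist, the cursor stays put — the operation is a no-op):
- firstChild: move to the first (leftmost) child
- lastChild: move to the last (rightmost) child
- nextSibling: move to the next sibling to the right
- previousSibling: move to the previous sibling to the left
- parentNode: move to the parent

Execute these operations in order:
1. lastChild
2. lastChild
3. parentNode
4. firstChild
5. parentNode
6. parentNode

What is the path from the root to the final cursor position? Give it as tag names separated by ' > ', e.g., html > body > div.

After 1 (lastChild): button
After 2 (lastChild): h2
After 3 (parentNode): button
After 4 (firstChild): h2
After 5 (parentNode): button
After 6 (parentNode): li

Answer: li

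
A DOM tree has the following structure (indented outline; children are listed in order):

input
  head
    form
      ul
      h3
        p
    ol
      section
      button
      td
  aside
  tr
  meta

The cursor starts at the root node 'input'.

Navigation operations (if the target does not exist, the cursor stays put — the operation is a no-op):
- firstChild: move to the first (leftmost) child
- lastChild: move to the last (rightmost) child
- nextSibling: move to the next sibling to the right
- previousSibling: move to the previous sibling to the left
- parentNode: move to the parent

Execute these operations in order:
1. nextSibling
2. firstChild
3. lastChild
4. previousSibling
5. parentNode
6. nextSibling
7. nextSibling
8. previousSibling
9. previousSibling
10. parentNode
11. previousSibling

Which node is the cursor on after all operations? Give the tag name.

After 1 (nextSibling): input (no-op, stayed)
After 2 (firstChild): head
After 3 (lastChild): ol
After 4 (previousSibling): form
After 5 (parentNode): head
After 6 (nextSibling): aside
After 7 (nextSibling): tr
After 8 (previousSibling): aside
After 9 (previousSibling): head
After 10 (parentNode): input
After 11 (previousSibling): input (no-op, stayed)

Answer: input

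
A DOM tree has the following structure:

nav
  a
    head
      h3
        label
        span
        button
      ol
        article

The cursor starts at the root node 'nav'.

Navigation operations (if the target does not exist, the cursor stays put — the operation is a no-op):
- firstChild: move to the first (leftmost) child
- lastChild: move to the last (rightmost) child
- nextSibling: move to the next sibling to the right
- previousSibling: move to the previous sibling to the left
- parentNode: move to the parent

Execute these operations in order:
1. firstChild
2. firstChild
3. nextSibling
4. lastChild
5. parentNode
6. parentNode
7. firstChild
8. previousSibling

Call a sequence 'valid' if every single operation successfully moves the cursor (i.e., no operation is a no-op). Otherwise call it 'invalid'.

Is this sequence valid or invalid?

After 1 (firstChild): a
After 2 (firstChild): head
After 3 (nextSibling): head (no-op, stayed)
After 4 (lastChild): ol
After 5 (parentNode): head
After 6 (parentNode): a
After 7 (firstChild): head
After 8 (previousSibling): head (no-op, stayed)

Answer: invalid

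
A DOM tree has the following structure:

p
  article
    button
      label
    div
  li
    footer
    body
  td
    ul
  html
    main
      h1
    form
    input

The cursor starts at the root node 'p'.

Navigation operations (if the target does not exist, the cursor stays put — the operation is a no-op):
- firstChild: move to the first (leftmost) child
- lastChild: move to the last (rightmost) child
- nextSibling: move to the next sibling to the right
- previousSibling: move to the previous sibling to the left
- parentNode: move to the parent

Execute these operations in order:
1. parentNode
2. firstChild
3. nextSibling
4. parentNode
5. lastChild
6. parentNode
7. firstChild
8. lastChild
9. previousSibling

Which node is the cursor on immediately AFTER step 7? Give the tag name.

Answer: article

Derivation:
After 1 (parentNode): p (no-op, stayed)
After 2 (firstChild): article
After 3 (nextSibling): li
After 4 (parentNode): p
After 5 (lastChild): html
After 6 (parentNode): p
After 7 (firstChild): article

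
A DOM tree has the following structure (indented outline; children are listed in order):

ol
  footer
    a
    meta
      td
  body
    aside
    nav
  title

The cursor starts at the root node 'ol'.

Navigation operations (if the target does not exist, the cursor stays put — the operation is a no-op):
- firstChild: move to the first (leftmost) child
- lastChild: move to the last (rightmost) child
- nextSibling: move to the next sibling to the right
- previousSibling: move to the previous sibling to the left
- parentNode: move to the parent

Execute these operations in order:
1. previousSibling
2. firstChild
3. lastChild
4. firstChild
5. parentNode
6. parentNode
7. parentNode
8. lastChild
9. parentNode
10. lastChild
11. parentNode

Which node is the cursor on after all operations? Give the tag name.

After 1 (previousSibling): ol (no-op, stayed)
After 2 (firstChild): footer
After 3 (lastChild): meta
After 4 (firstChild): td
After 5 (parentNode): meta
After 6 (parentNode): footer
After 7 (parentNode): ol
After 8 (lastChild): title
After 9 (parentNode): ol
After 10 (lastChild): title
After 11 (parentNode): ol

Answer: ol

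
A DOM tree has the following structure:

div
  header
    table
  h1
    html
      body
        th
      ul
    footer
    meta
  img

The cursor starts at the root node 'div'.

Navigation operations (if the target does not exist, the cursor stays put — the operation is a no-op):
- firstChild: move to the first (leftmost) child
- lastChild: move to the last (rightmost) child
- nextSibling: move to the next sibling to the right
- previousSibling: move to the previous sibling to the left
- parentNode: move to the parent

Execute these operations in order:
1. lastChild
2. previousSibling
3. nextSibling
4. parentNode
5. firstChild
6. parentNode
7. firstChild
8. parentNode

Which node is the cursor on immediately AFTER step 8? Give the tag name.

After 1 (lastChild): img
After 2 (previousSibling): h1
After 3 (nextSibling): img
After 4 (parentNode): div
After 5 (firstChild): header
After 6 (parentNode): div
After 7 (firstChild): header
After 8 (parentNode): div

Answer: div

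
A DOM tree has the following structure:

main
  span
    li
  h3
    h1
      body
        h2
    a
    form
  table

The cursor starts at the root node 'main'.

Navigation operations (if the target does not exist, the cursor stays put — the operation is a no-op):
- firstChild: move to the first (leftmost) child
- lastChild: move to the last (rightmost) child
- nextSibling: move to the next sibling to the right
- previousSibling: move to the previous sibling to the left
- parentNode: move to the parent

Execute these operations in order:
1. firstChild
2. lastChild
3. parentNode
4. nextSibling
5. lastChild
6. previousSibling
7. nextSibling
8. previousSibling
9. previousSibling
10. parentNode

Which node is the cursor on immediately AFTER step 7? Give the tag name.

Answer: form

Derivation:
After 1 (firstChild): span
After 2 (lastChild): li
After 3 (parentNode): span
After 4 (nextSibling): h3
After 5 (lastChild): form
After 6 (previousSibling): a
After 7 (nextSibling): form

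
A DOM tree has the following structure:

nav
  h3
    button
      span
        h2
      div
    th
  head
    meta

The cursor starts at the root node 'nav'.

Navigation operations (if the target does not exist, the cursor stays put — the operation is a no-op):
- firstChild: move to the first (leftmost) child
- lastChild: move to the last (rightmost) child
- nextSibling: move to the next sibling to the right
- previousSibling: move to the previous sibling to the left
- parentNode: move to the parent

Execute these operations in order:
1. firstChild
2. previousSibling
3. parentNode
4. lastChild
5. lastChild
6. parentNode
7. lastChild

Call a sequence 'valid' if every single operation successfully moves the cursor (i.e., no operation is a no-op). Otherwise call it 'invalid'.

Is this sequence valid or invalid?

Answer: invalid

Derivation:
After 1 (firstChild): h3
After 2 (previousSibling): h3 (no-op, stayed)
After 3 (parentNode): nav
After 4 (lastChild): head
After 5 (lastChild): meta
After 6 (parentNode): head
After 7 (lastChild): meta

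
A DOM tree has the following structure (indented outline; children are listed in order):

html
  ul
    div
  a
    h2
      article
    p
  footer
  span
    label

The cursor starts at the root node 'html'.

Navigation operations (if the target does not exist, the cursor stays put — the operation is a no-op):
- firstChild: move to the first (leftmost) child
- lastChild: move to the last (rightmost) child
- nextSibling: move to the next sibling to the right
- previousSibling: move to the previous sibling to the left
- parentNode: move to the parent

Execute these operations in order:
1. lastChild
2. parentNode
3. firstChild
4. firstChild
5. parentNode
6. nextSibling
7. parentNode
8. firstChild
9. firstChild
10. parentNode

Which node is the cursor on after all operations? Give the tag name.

Answer: ul

Derivation:
After 1 (lastChild): span
After 2 (parentNode): html
After 3 (firstChild): ul
After 4 (firstChild): div
After 5 (parentNode): ul
After 6 (nextSibling): a
After 7 (parentNode): html
After 8 (firstChild): ul
After 9 (firstChild): div
After 10 (parentNode): ul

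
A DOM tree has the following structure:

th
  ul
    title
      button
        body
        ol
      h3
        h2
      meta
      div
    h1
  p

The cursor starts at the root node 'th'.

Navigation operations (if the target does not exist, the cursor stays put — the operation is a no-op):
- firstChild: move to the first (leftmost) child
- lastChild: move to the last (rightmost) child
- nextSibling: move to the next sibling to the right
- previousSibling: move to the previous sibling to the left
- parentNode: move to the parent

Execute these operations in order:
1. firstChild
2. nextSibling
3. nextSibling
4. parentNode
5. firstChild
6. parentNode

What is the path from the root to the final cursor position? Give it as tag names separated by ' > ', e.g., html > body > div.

Answer: th

Derivation:
After 1 (firstChild): ul
After 2 (nextSibling): p
After 3 (nextSibling): p (no-op, stayed)
After 4 (parentNode): th
After 5 (firstChild): ul
After 6 (parentNode): th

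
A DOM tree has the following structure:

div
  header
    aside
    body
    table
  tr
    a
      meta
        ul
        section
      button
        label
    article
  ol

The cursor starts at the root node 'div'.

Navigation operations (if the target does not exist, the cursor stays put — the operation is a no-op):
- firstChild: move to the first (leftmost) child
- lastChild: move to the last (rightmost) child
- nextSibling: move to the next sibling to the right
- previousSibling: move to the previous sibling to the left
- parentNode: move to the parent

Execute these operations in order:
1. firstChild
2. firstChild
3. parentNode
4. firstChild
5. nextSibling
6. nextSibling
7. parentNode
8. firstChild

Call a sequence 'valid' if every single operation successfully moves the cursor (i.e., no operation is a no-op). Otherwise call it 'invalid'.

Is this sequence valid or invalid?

After 1 (firstChild): header
After 2 (firstChild): aside
After 3 (parentNode): header
After 4 (firstChild): aside
After 5 (nextSibling): body
After 6 (nextSibling): table
After 7 (parentNode): header
After 8 (firstChild): aside

Answer: valid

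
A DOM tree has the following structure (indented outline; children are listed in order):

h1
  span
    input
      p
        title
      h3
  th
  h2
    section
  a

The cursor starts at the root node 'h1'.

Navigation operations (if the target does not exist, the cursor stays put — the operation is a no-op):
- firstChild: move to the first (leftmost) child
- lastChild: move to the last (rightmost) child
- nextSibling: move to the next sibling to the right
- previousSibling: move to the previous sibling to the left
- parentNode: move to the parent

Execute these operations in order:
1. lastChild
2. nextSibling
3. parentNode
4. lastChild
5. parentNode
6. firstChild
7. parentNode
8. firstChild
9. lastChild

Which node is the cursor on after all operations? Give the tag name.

Answer: input

Derivation:
After 1 (lastChild): a
After 2 (nextSibling): a (no-op, stayed)
After 3 (parentNode): h1
After 4 (lastChild): a
After 5 (parentNode): h1
After 6 (firstChild): span
After 7 (parentNode): h1
After 8 (firstChild): span
After 9 (lastChild): input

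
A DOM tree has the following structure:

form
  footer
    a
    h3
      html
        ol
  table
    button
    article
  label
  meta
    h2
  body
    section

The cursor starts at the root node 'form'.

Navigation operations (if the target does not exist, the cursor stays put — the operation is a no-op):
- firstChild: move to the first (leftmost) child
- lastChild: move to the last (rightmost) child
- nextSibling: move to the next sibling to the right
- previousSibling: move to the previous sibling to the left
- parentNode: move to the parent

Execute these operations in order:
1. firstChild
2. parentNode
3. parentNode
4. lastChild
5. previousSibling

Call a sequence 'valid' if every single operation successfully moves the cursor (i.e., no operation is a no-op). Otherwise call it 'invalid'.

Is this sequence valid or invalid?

Answer: invalid

Derivation:
After 1 (firstChild): footer
After 2 (parentNode): form
After 3 (parentNode): form (no-op, stayed)
After 4 (lastChild): body
After 5 (previousSibling): meta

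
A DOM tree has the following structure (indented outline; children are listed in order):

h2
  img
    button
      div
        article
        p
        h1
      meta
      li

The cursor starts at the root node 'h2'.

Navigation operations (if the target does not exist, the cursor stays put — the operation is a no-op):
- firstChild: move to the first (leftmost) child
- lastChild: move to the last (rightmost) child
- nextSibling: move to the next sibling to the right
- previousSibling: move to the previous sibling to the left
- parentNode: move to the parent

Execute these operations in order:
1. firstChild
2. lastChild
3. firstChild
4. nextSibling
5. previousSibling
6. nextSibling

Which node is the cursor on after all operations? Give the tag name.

After 1 (firstChild): img
After 2 (lastChild): button
After 3 (firstChild): div
After 4 (nextSibling): meta
After 5 (previousSibling): div
After 6 (nextSibling): meta

Answer: meta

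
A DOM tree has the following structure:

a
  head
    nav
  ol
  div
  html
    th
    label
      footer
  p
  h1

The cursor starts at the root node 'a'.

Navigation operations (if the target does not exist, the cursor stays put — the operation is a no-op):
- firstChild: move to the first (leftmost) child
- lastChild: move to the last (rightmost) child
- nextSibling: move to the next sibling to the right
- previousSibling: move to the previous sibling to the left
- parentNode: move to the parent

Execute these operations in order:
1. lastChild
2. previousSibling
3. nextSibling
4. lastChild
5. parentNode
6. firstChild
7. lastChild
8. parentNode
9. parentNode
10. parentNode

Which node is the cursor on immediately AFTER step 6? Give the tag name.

Answer: head

Derivation:
After 1 (lastChild): h1
After 2 (previousSibling): p
After 3 (nextSibling): h1
After 4 (lastChild): h1 (no-op, stayed)
After 5 (parentNode): a
After 6 (firstChild): head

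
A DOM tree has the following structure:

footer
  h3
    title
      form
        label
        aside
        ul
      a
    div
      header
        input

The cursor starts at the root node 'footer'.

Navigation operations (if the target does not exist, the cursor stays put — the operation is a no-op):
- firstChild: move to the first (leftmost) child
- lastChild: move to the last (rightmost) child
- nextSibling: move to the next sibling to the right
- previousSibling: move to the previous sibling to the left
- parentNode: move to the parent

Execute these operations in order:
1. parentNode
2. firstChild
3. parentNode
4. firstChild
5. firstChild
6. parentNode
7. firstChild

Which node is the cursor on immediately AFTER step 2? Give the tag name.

Answer: h3

Derivation:
After 1 (parentNode): footer (no-op, stayed)
After 2 (firstChild): h3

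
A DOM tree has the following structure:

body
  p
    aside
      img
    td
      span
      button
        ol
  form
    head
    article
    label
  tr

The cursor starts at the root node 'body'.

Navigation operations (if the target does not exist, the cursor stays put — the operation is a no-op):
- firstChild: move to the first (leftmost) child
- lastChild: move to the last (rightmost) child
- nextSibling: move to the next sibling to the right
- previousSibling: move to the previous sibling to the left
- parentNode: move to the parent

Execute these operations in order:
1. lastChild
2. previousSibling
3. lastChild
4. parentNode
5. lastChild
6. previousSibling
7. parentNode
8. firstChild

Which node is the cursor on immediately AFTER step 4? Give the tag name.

Answer: form

Derivation:
After 1 (lastChild): tr
After 2 (previousSibling): form
After 3 (lastChild): label
After 4 (parentNode): form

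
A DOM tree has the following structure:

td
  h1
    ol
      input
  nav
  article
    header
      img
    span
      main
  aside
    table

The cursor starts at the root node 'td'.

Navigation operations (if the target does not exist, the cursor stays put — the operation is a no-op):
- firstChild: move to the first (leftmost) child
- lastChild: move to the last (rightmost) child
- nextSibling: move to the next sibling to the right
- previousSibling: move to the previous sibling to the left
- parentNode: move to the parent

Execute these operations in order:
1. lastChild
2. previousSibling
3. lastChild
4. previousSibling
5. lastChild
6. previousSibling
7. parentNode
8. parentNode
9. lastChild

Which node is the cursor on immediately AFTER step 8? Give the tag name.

After 1 (lastChild): aside
After 2 (previousSibling): article
After 3 (lastChild): span
After 4 (previousSibling): header
After 5 (lastChild): img
After 6 (previousSibling): img (no-op, stayed)
After 7 (parentNode): header
After 8 (parentNode): article

Answer: article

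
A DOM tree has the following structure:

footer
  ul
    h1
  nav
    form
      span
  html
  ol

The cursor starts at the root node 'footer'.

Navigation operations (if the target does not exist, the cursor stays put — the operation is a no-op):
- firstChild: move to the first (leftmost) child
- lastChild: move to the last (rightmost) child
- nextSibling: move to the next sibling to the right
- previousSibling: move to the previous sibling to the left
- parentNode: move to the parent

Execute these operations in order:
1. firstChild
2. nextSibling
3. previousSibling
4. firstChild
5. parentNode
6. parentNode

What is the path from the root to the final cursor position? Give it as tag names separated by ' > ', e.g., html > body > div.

After 1 (firstChild): ul
After 2 (nextSibling): nav
After 3 (previousSibling): ul
After 4 (firstChild): h1
After 5 (parentNode): ul
After 6 (parentNode): footer

Answer: footer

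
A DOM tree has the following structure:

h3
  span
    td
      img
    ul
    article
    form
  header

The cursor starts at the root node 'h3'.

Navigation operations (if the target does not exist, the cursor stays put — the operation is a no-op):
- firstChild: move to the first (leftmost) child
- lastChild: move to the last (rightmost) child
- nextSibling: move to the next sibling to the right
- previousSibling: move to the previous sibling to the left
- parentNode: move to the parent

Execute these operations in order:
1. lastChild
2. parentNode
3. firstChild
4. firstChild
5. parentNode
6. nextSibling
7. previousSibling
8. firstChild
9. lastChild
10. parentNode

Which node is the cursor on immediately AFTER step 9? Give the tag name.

After 1 (lastChild): header
After 2 (parentNode): h3
After 3 (firstChild): span
After 4 (firstChild): td
After 5 (parentNode): span
After 6 (nextSibling): header
After 7 (previousSibling): span
After 8 (firstChild): td
After 9 (lastChild): img

Answer: img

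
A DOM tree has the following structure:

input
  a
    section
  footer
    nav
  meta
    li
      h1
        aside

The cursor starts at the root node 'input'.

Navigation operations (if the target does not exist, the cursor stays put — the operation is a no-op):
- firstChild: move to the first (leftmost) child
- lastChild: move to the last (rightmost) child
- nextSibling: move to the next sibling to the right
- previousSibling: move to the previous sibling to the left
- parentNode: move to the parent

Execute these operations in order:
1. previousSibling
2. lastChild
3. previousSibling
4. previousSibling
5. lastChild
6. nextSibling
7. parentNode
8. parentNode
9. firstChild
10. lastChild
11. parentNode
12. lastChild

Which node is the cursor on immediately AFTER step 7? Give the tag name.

After 1 (previousSibling): input (no-op, stayed)
After 2 (lastChild): meta
After 3 (previousSibling): footer
After 4 (previousSibling): a
After 5 (lastChild): section
After 6 (nextSibling): section (no-op, stayed)
After 7 (parentNode): a

Answer: a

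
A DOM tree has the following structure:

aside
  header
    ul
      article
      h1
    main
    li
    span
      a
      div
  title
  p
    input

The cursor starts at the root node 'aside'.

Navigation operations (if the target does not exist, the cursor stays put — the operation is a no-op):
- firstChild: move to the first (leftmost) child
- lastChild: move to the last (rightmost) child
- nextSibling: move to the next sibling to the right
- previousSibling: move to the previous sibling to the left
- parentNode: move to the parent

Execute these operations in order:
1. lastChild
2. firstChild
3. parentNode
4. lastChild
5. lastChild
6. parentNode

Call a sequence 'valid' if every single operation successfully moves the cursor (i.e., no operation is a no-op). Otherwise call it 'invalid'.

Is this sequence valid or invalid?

Answer: invalid

Derivation:
After 1 (lastChild): p
After 2 (firstChild): input
After 3 (parentNode): p
After 4 (lastChild): input
After 5 (lastChild): input (no-op, stayed)
After 6 (parentNode): p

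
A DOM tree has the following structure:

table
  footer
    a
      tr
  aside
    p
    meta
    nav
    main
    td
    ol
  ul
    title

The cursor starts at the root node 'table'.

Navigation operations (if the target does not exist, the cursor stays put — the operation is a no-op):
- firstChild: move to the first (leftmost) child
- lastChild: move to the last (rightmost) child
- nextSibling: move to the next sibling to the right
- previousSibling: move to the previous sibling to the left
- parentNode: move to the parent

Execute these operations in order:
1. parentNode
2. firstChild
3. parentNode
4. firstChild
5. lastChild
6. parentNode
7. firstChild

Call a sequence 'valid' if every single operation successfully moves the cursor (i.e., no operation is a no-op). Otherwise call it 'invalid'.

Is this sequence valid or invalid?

After 1 (parentNode): table (no-op, stayed)
After 2 (firstChild): footer
After 3 (parentNode): table
After 4 (firstChild): footer
After 5 (lastChild): a
After 6 (parentNode): footer
After 7 (firstChild): a

Answer: invalid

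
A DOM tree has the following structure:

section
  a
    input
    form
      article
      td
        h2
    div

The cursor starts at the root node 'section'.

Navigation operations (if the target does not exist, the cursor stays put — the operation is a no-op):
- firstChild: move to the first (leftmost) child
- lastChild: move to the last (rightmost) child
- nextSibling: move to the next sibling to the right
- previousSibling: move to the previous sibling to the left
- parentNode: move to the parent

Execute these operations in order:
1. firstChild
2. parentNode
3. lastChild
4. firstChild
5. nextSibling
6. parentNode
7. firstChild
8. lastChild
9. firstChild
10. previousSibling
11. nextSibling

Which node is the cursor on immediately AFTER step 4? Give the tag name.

After 1 (firstChild): a
After 2 (parentNode): section
After 3 (lastChild): a
After 4 (firstChild): input

Answer: input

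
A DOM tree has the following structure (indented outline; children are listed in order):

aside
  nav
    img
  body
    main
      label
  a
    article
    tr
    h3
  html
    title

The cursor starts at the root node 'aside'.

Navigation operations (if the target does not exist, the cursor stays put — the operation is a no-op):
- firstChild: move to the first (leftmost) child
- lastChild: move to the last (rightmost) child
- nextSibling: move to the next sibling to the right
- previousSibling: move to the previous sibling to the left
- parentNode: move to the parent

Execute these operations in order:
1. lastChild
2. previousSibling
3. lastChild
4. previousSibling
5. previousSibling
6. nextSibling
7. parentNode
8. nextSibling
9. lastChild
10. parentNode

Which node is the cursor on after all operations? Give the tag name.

Answer: html

Derivation:
After 1 (lastChild): html
After 2 (previousSibling): a
After 3 (lastChild): h3
After 4 (previousSibling): tr
After 5 (previousSibling): article
After 6 (nextSibling): tr
After 7 (parentNode): a
After 8 (nextSibling): html
After 9 (lastChild): title
After 10 (parentNode): html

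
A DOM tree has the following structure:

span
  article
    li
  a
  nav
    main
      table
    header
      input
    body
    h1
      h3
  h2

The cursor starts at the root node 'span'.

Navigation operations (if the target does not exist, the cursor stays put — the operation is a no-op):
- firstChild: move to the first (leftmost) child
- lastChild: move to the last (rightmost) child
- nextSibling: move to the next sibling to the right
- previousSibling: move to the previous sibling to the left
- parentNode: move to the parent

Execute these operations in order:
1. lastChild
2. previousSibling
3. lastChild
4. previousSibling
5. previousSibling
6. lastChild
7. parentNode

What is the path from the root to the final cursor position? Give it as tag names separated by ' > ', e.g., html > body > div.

After 1 (lastChild): h2
After 2 (previousSibling): nav
After 3 (lastChild): h1
After 4 (previousSibling): body
After 5 (previousSibling): header
After 6 (lastChild): input
After 7 (parentNode): header

Answer: span > nav > header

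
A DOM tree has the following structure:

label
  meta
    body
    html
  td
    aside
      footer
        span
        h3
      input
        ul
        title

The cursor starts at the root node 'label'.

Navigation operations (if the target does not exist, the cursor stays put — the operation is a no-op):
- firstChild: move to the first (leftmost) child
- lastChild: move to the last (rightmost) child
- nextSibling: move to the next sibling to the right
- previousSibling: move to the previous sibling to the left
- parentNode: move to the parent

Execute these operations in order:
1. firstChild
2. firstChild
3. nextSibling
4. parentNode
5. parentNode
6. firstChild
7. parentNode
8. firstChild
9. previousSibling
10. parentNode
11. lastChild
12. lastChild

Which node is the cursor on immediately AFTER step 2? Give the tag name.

Answer: body

Derivation:
After 1 (firstChild): meta
After 2 (firstChild): body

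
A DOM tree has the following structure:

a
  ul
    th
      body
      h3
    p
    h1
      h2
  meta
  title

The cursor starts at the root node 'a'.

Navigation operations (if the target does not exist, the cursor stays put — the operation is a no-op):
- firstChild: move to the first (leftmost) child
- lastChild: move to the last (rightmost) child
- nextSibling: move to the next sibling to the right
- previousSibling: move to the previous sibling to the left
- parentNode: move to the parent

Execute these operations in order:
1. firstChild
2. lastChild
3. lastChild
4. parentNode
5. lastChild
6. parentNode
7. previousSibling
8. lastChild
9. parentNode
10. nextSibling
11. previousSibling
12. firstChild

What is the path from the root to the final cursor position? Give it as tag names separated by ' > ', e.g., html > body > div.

After 1 (firstChild): ul
After 2 (lastChild): h1
After 3 (lastChild): h2
After 4 (parentNode): h1
After 5 (lastChild): h2
After 6 (parentNode): h1
After 7 (previousSibling): p
After 8 (lastChild): p (no-op, stayed)
After 9 (parentNode): ul
After 10 (nextSibling): meta
After 11 (previousSibling): ul
After 12 (firstChild): th

Answer: a > ul > th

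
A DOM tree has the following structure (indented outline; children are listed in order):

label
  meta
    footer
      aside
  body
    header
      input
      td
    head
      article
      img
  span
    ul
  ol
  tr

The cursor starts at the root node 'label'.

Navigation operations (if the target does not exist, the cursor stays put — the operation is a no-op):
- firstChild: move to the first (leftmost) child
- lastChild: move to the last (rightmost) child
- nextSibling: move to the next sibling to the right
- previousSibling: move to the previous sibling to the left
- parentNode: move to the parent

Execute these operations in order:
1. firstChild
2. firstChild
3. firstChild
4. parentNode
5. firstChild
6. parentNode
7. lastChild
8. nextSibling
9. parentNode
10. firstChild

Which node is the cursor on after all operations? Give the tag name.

After 1 (firstChild): meta
After 2 (firstChild): footer
After 3 (firstChild): aside
After 4 (parentNode): footer
After 5 (firstChild): aside
After 6 (parentNode): footer
After 7 (lastChild): aside
After 8 (nextSibling): aside (no-op, stayed)
After 9 (parentNode): footer
After 10 (firstChild): aside

Answer: aside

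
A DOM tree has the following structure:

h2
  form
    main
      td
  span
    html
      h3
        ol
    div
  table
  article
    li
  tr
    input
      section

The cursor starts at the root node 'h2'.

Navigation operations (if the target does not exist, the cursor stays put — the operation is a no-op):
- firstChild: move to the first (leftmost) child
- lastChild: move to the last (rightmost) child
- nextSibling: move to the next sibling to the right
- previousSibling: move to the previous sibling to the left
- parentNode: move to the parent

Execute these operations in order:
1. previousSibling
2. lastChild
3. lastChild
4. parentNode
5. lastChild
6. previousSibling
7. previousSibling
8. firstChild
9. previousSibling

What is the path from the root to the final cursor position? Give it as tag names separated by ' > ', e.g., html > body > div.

After 1 (previousSibling): h2 (no-op, stayed)
After 2 (lastChild): tr
After 3 (lastChild): input
After 4 (parentNode): tr
After 5 (lastChild): input
After 6 (previousSibling): input (no-op, stayed)
After 7 (previousSibling): input (no-op, stayed)
After 8 (firstChild): section
After 9 (previousSibling): section (no-op, stayed)

Answer: h2 > tr > input > section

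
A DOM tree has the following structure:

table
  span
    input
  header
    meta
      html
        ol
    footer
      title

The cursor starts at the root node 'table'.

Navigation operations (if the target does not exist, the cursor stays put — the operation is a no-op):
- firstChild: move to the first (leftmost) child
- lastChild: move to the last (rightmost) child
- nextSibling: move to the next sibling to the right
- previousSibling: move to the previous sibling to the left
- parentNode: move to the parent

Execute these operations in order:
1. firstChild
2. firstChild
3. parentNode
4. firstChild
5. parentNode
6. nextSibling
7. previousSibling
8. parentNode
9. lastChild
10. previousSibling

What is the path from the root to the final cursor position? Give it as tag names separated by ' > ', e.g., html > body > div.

After 1 (firstChild): span
After 2 (firstChild): input
After 3 (parentNode): span
After 4 (firstChild): input
After 5 (parentNode): span
After 6 (nextSibling): header
After 7 (previousSibling): span
After 8 (parentNode): table
After 9 (lastChild): header
After 10 (previousSibling): span

Answer: table > span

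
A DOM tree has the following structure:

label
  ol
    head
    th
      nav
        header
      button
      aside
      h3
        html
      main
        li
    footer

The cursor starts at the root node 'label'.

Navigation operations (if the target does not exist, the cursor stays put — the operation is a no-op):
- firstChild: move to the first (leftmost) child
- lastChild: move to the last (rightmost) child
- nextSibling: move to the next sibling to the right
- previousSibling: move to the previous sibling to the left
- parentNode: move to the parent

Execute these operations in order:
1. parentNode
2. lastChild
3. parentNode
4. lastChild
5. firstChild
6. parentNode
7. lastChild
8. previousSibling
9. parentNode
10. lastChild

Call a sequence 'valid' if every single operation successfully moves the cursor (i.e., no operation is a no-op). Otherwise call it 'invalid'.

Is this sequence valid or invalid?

Answer: invalid

Derivation:
After 1 (parentNode): label (no-op, stayed)
After 2 (lastChild): ol
After 3 (parentNode): label
After 4 (lastChild): ol
After 5 (firstChild): head
After 6 (parentNode): ol
After 7 (lastChild): footer
After 8 (previousSibling): th
After 9 (parentNode): ol
After 10 (lastChild): footer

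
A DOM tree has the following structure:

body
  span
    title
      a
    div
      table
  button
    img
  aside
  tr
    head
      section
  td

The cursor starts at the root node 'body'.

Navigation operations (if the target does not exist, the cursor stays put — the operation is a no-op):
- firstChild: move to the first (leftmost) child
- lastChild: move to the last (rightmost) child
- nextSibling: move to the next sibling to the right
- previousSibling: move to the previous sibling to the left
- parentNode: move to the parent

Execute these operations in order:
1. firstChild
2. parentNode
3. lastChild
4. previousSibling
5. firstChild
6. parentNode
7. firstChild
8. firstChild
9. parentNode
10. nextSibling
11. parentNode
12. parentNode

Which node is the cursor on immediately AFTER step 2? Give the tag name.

Answer: body

Derivation:
After 1 (firstChild): span
After 2 (parentNode): body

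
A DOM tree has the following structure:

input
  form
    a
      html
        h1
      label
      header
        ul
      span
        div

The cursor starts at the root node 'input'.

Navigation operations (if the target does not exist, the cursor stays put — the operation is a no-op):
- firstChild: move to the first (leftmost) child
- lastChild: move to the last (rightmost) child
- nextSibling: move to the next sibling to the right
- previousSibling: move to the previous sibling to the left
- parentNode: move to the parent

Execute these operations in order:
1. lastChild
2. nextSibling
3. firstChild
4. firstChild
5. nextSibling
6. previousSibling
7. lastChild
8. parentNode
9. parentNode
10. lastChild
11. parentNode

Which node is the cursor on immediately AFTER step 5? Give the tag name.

Answer: label

Derivation:
After 1 (lastChild): form
After 2 (nextSibling): form (no-op, stayed)
After 3 (firstChild): a
After 4 (firstChild): html
After 5 (nextSibling): label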